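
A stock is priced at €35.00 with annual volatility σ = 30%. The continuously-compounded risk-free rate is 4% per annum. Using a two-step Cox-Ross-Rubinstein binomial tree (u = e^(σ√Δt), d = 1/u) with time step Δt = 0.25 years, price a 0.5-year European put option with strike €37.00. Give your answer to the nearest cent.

CRR parameters: u = e^(σ√Δt) = e^(0.3·√0.25) = 1.1618, d = 1/u = 0.8607
Per-period rate: rΔt = 0.04·0.25 = 0.01, so R = e^0.01 = 1.0101
Risk-neutral probability p = (e^0.01 − 0.8607)/(1.1618 − 0.8607) = 0.1493/0.3011 = 0.4959
Terminal stock prices: S_uu = 47.25, S_ud = 35, S_dd = 25.93
Terminal payoffs (K − S): max(-10.25, 0) = 0, max(2, 0) = 2, max(11.07, 0) = 11.07
Node u (S = 40.66): V_u = e^(−0.01)·[0.4959·0.0000 + 0.5041·2.0000] = 0.9981
Node d (S = 30.12): V_d = e^(−0.01)·[0.4959·2.0000 + 0.5041·11.0714] = 6.5071
Node 0 (S = 35): V_0 = e^(−0.01)·[0.4959·0.9981 + 0.5041·6.5071] = 3.7373

€3.74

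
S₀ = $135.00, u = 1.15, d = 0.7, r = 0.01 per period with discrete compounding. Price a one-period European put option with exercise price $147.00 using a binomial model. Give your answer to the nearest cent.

Risk-neutral probability p = (1 + 0.01 − 0.7)/(1.15 − 0.7) = 0.3100/0.4500 = 0.6889
Terminal stock prices: S_u = 155.2, S_d = 94.5
Terminal payoffs (K − S): max(-8.25, 0) = 0, max(52.5, 0) = 52.5
Node 0 (S = 135): V_0 = 1/1.01·[0.6889·0.0000 + 0.3111·52.5000] = 16.1716

$16.17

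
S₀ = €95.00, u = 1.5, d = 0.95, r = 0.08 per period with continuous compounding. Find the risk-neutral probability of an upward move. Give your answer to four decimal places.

Risk-neutral probability p = (e^0.08 − 0.95)/(1.5 − 0.95) = 0.1333/0.5500 = 0.2423

p = 0.2423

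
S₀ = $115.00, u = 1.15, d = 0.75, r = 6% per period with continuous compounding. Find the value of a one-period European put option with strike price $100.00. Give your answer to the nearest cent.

$2.85

Risk-neutral probability p = (e^0.06 − 0.75)/(1.15 − 0.75) = 0.3118/0.4000 = 0.7796
Terminal stock prices: S_u = 132.2, S_d = 86.25
Terminal payoffs (K − S): max(-32.25, 0) = 0, max(13.75, 0) = 13.75
Node 0 (S = 115): V_0 = e^(−0.06)·[0.7796·0.0000 + 0.2204·13.7500] = 2.8541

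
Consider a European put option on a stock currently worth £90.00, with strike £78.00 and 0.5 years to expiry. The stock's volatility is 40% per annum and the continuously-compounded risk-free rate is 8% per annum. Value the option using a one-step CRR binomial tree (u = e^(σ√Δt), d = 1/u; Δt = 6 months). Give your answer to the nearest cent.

£4.88

CRR parameters: u = e^(σ√Δt) = e^(0.4·√0.5) = 1.3269, d = 1/u = 0.7536
Per-period rate: rΔt = 0.08·0.5 = 0.04, so R = e^0.04 = 1.0408
Risk-neutral probability p = (e^0.04 − 0.7536)/(1.3269 − 0.7536) = 0.2872/0.5733 = 0.5009
Terminal stock prices: S_u = 119.4, S_d = 67.83
Terminal payoffs (K − S): max(-41.42, 0) = 0, max(10.17, 0) = 10.17
Node 0 (S = 90): V_0 = e^(−0.04)·[0.5009·0.0000 + 0.4991·10.1726] = 4.8776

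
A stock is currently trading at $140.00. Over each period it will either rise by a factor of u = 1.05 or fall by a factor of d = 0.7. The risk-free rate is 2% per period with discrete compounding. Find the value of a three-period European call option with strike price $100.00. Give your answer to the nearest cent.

Risk-neutral probability p = (1 + 0.02 − 0.7)/(1.05 − 0.7) = 0.3200/0.3500 = 0.9143
Terminal stock prices: S_uuu = 162.1, S_uud = 108, S_udd = 72.03, S_ddd = 48.02
Terminal payoffs (S − K): max(62.07, 0) = 62.07, max(8.045, 0) = 8.045, max(-27.97, 0) = 0, max(-51.98, 0) = 0
Node uu (S = 154.3): V_uu = 1/1.02·[0.9143·62.0675 + 0.0857·8.0450] = 56.3108
Node ud (S = 102.9): V_ud = 1/1.02·[0.9143·8.0450 + 0.0857·0.0000] = 7.2112
Node dd (S = 68.6): V_dd = 1/1.02·[0.9143·0.0000 + 0.0857·0.0000] = 0.0000
Node u (S = 147): V_u = 1/1.02·[0.9143·56.3108 + 0.0857·7.2112] = 51.0806
Node d (S = 98): V_d = 1/1.02·[0.9143·7.2112 + 0.0857·0.0000] = 6.4638
Node 0 (S = 140): V_0 = 1/1.02·[0.9143·51.0806 + 0.0857·6.4638] = 46.3297

$46.33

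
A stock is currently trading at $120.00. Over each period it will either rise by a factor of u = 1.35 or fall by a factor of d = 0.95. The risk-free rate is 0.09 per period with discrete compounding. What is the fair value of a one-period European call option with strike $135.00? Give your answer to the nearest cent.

$8.67

Risk-neutral probability p = (1 + 0.09 − 0.95)/(1.35 − 0.95) = 0.1400/0.4000 = 0.3500
Terminal stock prices: S_u = 162, S_d = 114
Terminal payoffs (S − K): max(27, 0) = 27, max(-21, 0) = 0
Node 0 (S = 120): V_0 = 1/1.09·[0.3500·27.0000 + 0.6500·0.0000] = 8.6697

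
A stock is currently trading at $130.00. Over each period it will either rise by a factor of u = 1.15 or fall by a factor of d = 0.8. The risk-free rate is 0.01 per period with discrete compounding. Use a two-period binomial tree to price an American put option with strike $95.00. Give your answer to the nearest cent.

Risk-neutral probability p = (1 + 0.01 − 0.8)/(1.15 − 0.8) = 0.2100/0.3500 = 0.6000
Terminal stock prices: S_uu = 171.9, S_ud = 119.6, S_dd = 83.2
Terminal payoffs (K − S): max(-76.92, 0) = 0, max(-24.6, 0) = 0, max(11.8, 0) = 11.8
Node u (S = 149.5): continuation = 1/1.01·[0.6000·0.0000 + 0.4000·0.0000] = 0.0000; exercise value = 0.0000 ≤ continuation, so V_u = 0.0000
Node d (S = 104): continuation = 1/1.01·[0.6000·0.0000 + 0.4000·11.8000] = 4.6733; exercise value = 0.0000 ≤ continuation, so V_d = 4.6733
Node 0 (S = 130): continuation = 1/1.01·[0.6000·0.0000 + 0.4000·4.6733] = 1.8508; exercise value = 0.0000 ≤ continuation, so V_0 = 1.8508

$1.85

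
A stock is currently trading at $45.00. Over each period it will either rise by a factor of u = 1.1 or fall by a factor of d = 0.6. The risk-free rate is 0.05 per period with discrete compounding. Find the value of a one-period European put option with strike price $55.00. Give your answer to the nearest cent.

$7.38

Risk-neutral probability p = (1 + 0.05 − 0.6)/(1.1 − 0.6) = 0.4500/0.5000 = 0.9000
Terminal stock prices: S_u = 49.5, S_d = 27
Terminal payoffs (K − S): max(5.5, 0) = 5.5, max(28, 0) = 28
Node 0 (S = 45): V_0 = 1/1.05·[0.9000·5.5000 + 0.1000·28.0000] = 7.3810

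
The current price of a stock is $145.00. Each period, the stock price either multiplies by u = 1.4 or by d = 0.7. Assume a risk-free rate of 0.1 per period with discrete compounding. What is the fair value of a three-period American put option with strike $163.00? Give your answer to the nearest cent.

$28.97

Risk-neutral probability p = (1 + 0.1 − 0.7)/(1.4 − 0.7) = 0.4000/0.7000 = 0.5714
Terminal stock prices: S_uuu = 397.9, S_uud = 198.9, S_udd = 99.47, S_ddd = 49.73
Terminal payoffs (K − S): max(-234.9, 0) = 0, max(-35.94, 0) = 0, max(63.53, 0) = 63.53, max(113.3, 0) = 113.3
Node uu (S = 284.2): continuation = 1/1.1·[0.5714·0.0000 + 0.4286·0.0000] = 0.0000; exercise value = 0.0000 ≤ continuation, so V_uu = 0.0000
Node ud (S = 142.1): continuation = 1/1.1·[0.5714·0.0000 + 0.4286·63.5300] = 24.7519; exercise value = 20.9000 ≤ continuation, so V_ud = 24.7519
Node dd (S = 71.05): continuation = 1/1.1·[0.5714·63.5300 + 0.4286·113.2650] = 77.1318; exercise value = 91.9500 > continuation, so V_dd = 91.9500 (exercise)
Node u (S = 203): continuation = 1/1.1·[0.5714·0.0000 + 0.4286·24.7519] = 9.6436; exercise value = 0.0000 ≤ continuation, so V_u = 9.6436
Node d (S = 101.5): continuation = 1/1.1·[0.5714·24.7519 + 0.4286·91.9500] = 48.6828; exercise value = 61.5000 > continuation, so V_d = 61.5000 (exercise)
Node 0 (S = 145): continuation = 1/1.1·[0.5714·9.6436 + 0.4286·61.5000] = 28.9707; exercise value = 18.0000 ≤ continuation, so V_0 = 28.9707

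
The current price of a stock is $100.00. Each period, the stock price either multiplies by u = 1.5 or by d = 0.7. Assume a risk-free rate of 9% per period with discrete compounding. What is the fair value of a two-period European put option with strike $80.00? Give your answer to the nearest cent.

Risk-neutral probability p = (1 + 0.09 − 0.7)/(1.5 − 0.7) = 0.3900/0.8000 = 0.4875
Terminal stock prices: S_uu = 225, S_ud = 105, S_dd = 49
Terminal payoffs (K − S): max(-145, 0) = 0, max(-25, 0) = 0, max(31, 0) = 31
Node u (S = 150): V_u = 1/1.09·[0.4875·0.0000 + 0.5125·0.0000] = 0.0000
Node d (S = 70): V_d = 1/1.09·[0.4875·0.0000 + 0.5125·31.0000] = 14.5757
Node 0 (S = 100): V_0 = 1/1.09·[0.4875·0.0000 + 0.5125·14.5757] = 6.8532

$6.85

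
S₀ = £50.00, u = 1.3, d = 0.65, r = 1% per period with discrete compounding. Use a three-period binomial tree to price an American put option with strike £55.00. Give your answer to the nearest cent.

Risk-neutral probability p = (1 + 0.01 − 0.65)/(1.3 − 0.65) = 0.3600/0.6500 = 0.5538
Terminal stock prices: S_uuu = 109.9, S_uud = 54.93, S_udd = 27.46, S_ddd = 13.73
Terminal payoffs (K − S): max(-54.85, 0) = 0, max(0.075, 0) = 0.075, max(27.54, 0) = 27.54, max(41.27, 0) = 41.27
Node uu (S = 84.5): continuation = 1/1.01·[0.5538·0.0000 + 0.4462·0.0750] = 0.0331; exercise value = 0.0000 ≤ continuation, so V_uu = 0.0331
Node ud (S = 42.25): continuation = 1/1.01·[0.5538·0.0750 + 0.4462·27.5375] = 12.2054; exercise value = 12.7500 > continuation, so V_ud = 12.7500 (exercise)
Node dd (S = 21.13): continuation = 1/1.01·[0.5538·27.5375 + 0.4462·41.2687] = 33.3304; exercise value = 33.8750 > continuation, so V_dd = 33.8750 (exercise)
Node u (S = 65): continuation = 1/1.01·[0.5538·0.0331 + 0.4462·12.7500] = 5.6503; exercise value = 0.0000 ≤ continuation, so V_u = 5.6503
Node d (S = 32.5): continuation = 1/1.01·[0.5538·12.7500 + 0.4462·33.8750] = 21.9554; exercise value = 22.5000 > continuation, so V_d = 22.5000 (exercise)
Node 0 (S = 50): continuation = 1/1.01·[0.5538·5.6503 + 0.4462·22.5000] = 13.0375; exercise value = 5.0000 ≤ continuation, so V_0 = 13.0375

£13.04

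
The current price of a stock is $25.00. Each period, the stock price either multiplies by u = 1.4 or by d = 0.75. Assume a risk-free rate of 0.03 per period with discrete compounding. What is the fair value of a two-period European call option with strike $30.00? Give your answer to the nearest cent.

$3.32

Risk-neutral probability p = (1 + 0.03 − 0.75)/(1.4 − 0.75) = 0.2800/0.6500 = 0.4308
Terminal stock prices: S_uu = 49, S_ud = 26.25, S_dd = 14.06
Terminal payoffs (S − K): max(19, 0) = 19, max(-3.75, 0) = 0, max(-15.94, 0) = 0
Node u (S = 35): V_u = 1/1.03·[0.4308·19.0000 + 0.5692·0.0000] = 7.9462
Node d (S = 18.75): V_d = 1/1.03·[0.4308·0.0000 + 0.5692·0.0000] = 0.0000
Node 0 (S = 25): V_0 = 1/1.03·[0.4308·7.9462 + 0.5692·0.0000] = 3.3233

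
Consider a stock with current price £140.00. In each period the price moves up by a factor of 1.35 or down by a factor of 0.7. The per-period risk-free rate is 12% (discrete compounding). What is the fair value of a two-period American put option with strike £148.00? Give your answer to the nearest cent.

£18.66

Risk-neutral probability p = (1 + 0.12 − 0.7)/(1.35 − 0.7) = 0.4200/0.6500 = 0.6462
Terminal stock prices: S_uu = 255.2, S_ud = 132.3, S_dd = 68.6
Terminal payoffs (K − S): max(-107.2, 0) = 0, max(15.7, 0) = 15.7, max(79.4, 0) = 79.4
Node u (S = 189): continuation = 1/1.12·[0.6462·0.0000 + 0.3538·15.7000] = 4.9602; exercise value = 0.0000 ≤ continuation, so V_u = 4.9602
Node d (S = 98): continuation = 1/1.12·[0.6462·15.7000 + 0.3538·79.4000] = 34.1429; exercise value = 50.0000 > continuation, so V_d = 50.0000 (exercise)
Node 0 (S = 140): continuation = 1/1.12·[0.6462·4.9602 + 0.3538·50.0000] = 18.6583; exercise value = 8.0000 ≤ continuation, so V_0 = 18.6583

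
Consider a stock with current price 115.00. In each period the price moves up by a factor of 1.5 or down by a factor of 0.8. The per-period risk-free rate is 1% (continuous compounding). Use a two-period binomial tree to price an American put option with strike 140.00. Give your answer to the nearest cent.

Risk-neutral probability p = (e^0.01 − 0.8)/(1.5 − 0.8) = 0.2101/0.7000 = 0.3001
Terminal stock prices: S_uu = 258.8, S_ud = 138, S_dd = 73.6
Terminal payoffs (K − S): max(-118.8, 0) = 0, max(2, 0) = 2, max(66.4, 0) = 66.4
Node u (S = 172.5): continuation = e^(−0.01)·[0.3001·0.0000 + 0.6999·2.0000] = 1.3859; exercise value = 0.0000 ≤ continuation, so V_u = 1.3859
Node d (S = 92): continuation = e^(−0.01)·[0.3001·2.0000 + 0.6999·66.4000] = 46.6070; exercise value = 48.0000 > continuation, so V_d = 48.0000 (exercise)
Node 0 (S = 115): continuation = e^(−0.01)·[0.3001·1.3859 + 0.6999·48.0000] = 33.6740; exercise value = 25.0000 ≤ continuation, so V_0 = 33.6740

33.67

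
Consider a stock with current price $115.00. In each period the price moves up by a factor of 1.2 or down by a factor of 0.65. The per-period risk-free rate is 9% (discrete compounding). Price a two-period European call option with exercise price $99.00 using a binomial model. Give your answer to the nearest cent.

Risk-neutral probability p = (1 + 0.09 − 0.65)/(1.2 − 0.65) = 0.4400/0.5500 = 0.8000
Terminal stock prices: S_uu = 165.6, S_ud = 89.7, S_dd = 48.59
Terminal payoffs (S − K): max(66.6, 0) = 66.6, max(-9.3, 0) = 0, max(-50.41, 0) = 0
Node u (S = 138): V_u = 1/1.09·[0.8000·66.6000 + 0.2000·0.0000] = 48.8807
Node d (S = 74.75): V_d = 1/1.09·[0.8000·0.0000 + 0.2000·0.0000] = 0.0000
Node 0 (S = 115): V_0 = 1/1.09·[0.8000·48.8807 + 0.2000·0.0000] = 35.8758

$35.88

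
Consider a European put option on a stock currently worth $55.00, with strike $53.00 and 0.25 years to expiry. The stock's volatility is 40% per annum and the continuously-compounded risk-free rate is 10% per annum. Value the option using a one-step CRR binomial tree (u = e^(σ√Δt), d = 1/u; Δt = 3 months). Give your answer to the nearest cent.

$3.79

CRR parameters: u = e^(σ√Δt) = e^(0.4·√0.25) = 1.2214, d = 1/u = 0.8187
Per-period rate: rΔt = 0.1·0.25 = 0.025, so R = e^0.025 = 1.0253
Risk-neutral probability p = (e^0.025 − 0.8187)/(1.2214 − 0.8187) = 0.2066/0.4027 = 0.5130
Terminal stock prices: S_u = 67.18, S_d = 45.03
Terminal payoffs (K − S): max(-14.18, 0) = 0, max(7.97, 0) = 7.97
Node 0 (S = 55): V_0 = e^(−0.025)·[0.5130·0.0000 + 0.4870·7.9698] = 3.7852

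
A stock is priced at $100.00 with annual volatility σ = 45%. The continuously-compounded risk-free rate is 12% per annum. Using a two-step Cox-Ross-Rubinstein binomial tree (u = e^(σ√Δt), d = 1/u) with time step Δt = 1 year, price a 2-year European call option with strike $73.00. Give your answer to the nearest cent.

$48.28

CRR parameters: u = e^(σ√Δt) = e^(0.45·√1) = 1.5683, d = 1/u = 0.6376
Per-period rate: rΔt = 0.12·1 = 0.12, so R = e^0.12 = 1.1275
Risk-neutral probability p = (e^0.12 − 0.6376)/(1.5683 − 0.6376) = 0.4899/0.9307 = 0.5264
Terminal stock prices: S_uu = 246, S_ud = 100, S_dd = 40.66
Terminal payoffs (S − K): max(173, 0) = 173, max(27, 0) = 27, max(-32.34, 0) = 0
Node u (S = 156.8): V_u = e^(−0.12)·[0.5264·172.9603 + 0.4736·27.0000] = 92.0860
Node d (S = 63.76): V_d = e^(−0.12)·[0.5264·27.0000 + 0.4736·0.0000] = 12.6045
Node 0 (S = 100): V_0 = e^(−0.12)·[0.5264·92.0860 + 0.4736·12.6045] = 48.2838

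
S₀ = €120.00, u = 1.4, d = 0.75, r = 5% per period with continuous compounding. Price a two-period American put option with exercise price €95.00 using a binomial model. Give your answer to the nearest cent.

Risk-neutral probability p = (e^0.05 − 0.75)/(1.4 − 0.75) = 0.3013/0.6500 = 0.4635
Terminal stock prices: S_uu = 235.2, S_ud = 126, S_dd = 67.5
Terminal payoffs (K − S): max(-140.2, 0) = 0, max(-31, 0) = 0, max(27.5, 0) = 27.5
Node u (S = 168): continuation = e^(−0.05)·[0.4635·0.0000 + 0.5365·0.0000] = 0.0000; exercise value = 0.0000 ≤ continuation, so V_u = 0.0000
Node d (S = 90): continuation = e^(−0.05)·[0.4635·0.0000 + 0.5365·27.5000] = 14.0344; exercise value = 5.0000 ≤ continuation, so V_d = 14.0344
Node 0 (S = 120): continuation = e^(−0.05)·[0.4635·0.0000 + 0.5365·14.0344] = 7.1623; exercise value = 0.0000 ≤ continuation, so V_0 = 7.1623

€7.16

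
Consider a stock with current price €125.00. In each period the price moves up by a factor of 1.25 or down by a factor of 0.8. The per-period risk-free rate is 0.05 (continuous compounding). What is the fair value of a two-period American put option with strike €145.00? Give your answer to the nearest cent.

€23.37

Risk-neutral probability p = (e^0.05 − 0.8)/(1.25 − 0.8) = 0.2513/0.4500 = 0.5584
Terminal stock prices: S_uu = 195.3, S_ud = 125, S_dd = 80
Terminal payoffs (K − S): max(-50.31, 0) = 0, max(20, 0) = 20, max(65, 0) = 65
Node u (S = 156.2): continuation = e^(−0.05)·[0.5584·0.0000 + 0.4416·20.0000] = 8.4016; exercise value = 0.0000 ≤ continuation, so V_u = 8.4016
Node d (S = 100): continuation = e^(−0.05)·[0.5584·20.0000 + 0.4416·65.0000] = 37.9283; exercise value = 45.0000 > continuation, so V_d = 45.0000 (exercise)
Node 0 (S = 125): continuation = e^(−0.05)·[0.5584·8.4016 + 0.4416·45.0000] = 23.3662; exercise value = 20.0000 ≤ continuation, so V_0 = 23.3662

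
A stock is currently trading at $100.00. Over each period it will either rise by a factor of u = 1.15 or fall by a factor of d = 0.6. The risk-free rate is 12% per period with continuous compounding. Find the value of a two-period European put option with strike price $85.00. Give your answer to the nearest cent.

Risk-neutral probability p = (e^0.12 − 0.6)/(1.15 − 0.6) = 0.5275/0.5500 = 0.9591
Terminal stock prices: S_uu = 132.2, S_ud = 69, S_dd = 36
Terminal payoffs (K − S): max(-47.25, 0) = 0, max(16, 0) = 16, max(49, 0) = 49
Node u (S = 115): V_u = e^(−0.12)·[0.9591·0.0000 + 0.0409·16.0000] = 0.5806
Node d (S = 60): V_d = e^(−0.12)·[0.9591·16.0000 + 0.0409·49.0000] = 15.3882
Node 0 (S = 100): V_0 = e^(−0.12)·[0.9591·0.5806 + 0.0409·15.3882] = 1.0523

$1.05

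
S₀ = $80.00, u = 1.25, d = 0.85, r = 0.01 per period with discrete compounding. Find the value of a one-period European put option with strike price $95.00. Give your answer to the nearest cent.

Risk-neutral probability p = (1 + 0.01 − 0.85)/(1.25 − 0.85) = 0.1600/0.4000 = 0.4000
Terminal stock prices: S_u = 100, S_d = 68
Terminal payoffs (K − S): max(-5, 0) = 0, max(27, 0) = 27
Node 0 (S = 80): V_0 = 1/1.01·[0.4000·0.0000 + 0.6000·27.0000] = 16.0396

$16.04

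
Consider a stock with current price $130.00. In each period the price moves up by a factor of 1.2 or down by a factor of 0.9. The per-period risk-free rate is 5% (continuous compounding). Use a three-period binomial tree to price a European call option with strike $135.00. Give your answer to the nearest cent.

$20.79

Risk-neutral probability p = (e^0.05 − 0.9)/(1.2 − 0.9) = 0.1513/0.3000 = 0.5042
Terminal stock prices: S_uuu = 224.6, S_uud = 168.5, S_udd = 126.4, S_ddd = 94.77
Terminal payoffs (S − K): max(89.64, 0) = 89.64, max(33.48, 0) = 33.48, max(-8.64, 0) = 0, max(-40.23, 0) = 0
Node uu (S = 187.2): V_uu = e^(−0.05)·[0.5042·89.6400 + 0.4958·33.4800] = 58.7840
Node ud (S = 140.4): V_ud = e^(−0.05)·[0.5042·33.4800 + 0.4958·0.0000] = 16.0585
Node dd (S = 105.3): V_dd = e^(−0.05)·[0.5042·0.0000 + 0.4958·0.0000] = 0.0000
Node u (S = 156): V_u = e^(−0.05)·[0.5042·58.7840 + 0.4958·16.0585] = 35.7684
Node d (S = 117): V_d = e^(−0.05)·[0.5042·16.0585 + 0.4958·0.0000] = 7.7024
Node 0 (S = 130): V_0 = e^(−0.05)·[0.5042·35.7684 + 0.4958·7.7024] = 20.7885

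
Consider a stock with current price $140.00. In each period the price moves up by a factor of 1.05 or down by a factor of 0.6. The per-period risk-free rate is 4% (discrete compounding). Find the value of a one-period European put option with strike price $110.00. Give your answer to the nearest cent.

$0.56

Risk-neutral probability p = (1 + 0.04 − 0.6)/(1.05 − 0.6) = 0.4400/0.4500 = 0.9778
Terminal stock prices: S_u = 147, S_d = 84
Terminal payoffs (K − S): max(-37, 0) = 0, max(26, 0) = 26
Node 0 (S = 140): V_0 = 1/1.04·[0.9778·0.0000 + 0.0222·26.0000] = 0.5556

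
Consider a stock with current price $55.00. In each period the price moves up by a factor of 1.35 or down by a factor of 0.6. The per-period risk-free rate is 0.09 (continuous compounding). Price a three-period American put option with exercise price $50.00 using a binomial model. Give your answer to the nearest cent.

$6.66

Risk-neutral probability p = (e^0.09 − 0.6)/(1.35 − 0.6) = 0.4942/0.7500 = 0.6589
Terminal stock prices: S_uuu = 135.3, S_uud = 60.14, S_udd = 26.73, S_ddd = 11.88
Terminal payoffs (K − S): max(-85.32, 0) = 0, max(-10.14, 0) = 0, max(23.27, 0) = 23.27, max(38.12, 0) = 38.12
Node uu (S = 100.2): continuation = e^(−0.09)·[0.6589·0.0000 + 0.3411·0.0000] = 0.0000; exercise value = 0.0000 ≤ continuation, so V_uu = 0.0000
Node ud (S = 44.55): continuation = e^(−0.09)·[0.6589·0.0000 + 0.3411·23.2700] = 7.2543; exercise value = 5.4500 ≤ continuation, so V_ud = 7.2543
Node dd (S = 19.8): continuation = e^(−0.09)·[0.6589·23.2700 + 0.3411·38.1200] = 25.8966; exercise value = 30.2000 > continuation, so V_dd = 30.2000 (exercise)
Node u (S = 74.25): continuation = e^(−0.09)·[0.6589·0.0000 + 0.3411·7.2543] = 2.2615; exercise value = 0.0000 ≤ continuation, so V_u = 2.2615
Node d (S = 33): continuation = e^(−0.09)·[0.6589·7.2543 + 0.3411·30.2000] = 13.7831; exercise value = 17.0000 > continuation, so V_d = 17.0000 (exercise)
Node 0 (S = 55): continuation = e^(−0.09)·[0.6589·2.2615 + 0.3411·17.0000] = 6.6615; exercise value = 0.0000 ≤ continuation, so V_0 = 6.6615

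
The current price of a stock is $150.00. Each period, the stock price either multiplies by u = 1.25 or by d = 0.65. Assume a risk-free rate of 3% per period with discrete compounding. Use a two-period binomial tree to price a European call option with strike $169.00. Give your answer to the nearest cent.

$24.72

Risk-neutral probability p = (1 + 0.03 − 0.65)/(1.25 − 0.65) = 0.3800/0.6000 = 0.6333
Terminal stock prices: S_uu = 234.4, S_ud = 121.9, S_dd = 63.38
Terminal payoffs (S − K): max(65.38, 0) = 65.38, max(-47.12, 0) = 0, max(-105.6, 0) = 0
Node u (S = 187.5): V_u = 1/1.03·[0.6333·65.3750 + 0.3667·0.0000] = 40.1982
Node d (S = 97.5): V_d = 1/1.03·[0.6333·0.0000 + 0.3667·0.0000] = 0.0000
Node 0 (S = 150): V_0 = 1/1.03·[0.6333·40.1982 + 0.3667·0.0000] = 24.7174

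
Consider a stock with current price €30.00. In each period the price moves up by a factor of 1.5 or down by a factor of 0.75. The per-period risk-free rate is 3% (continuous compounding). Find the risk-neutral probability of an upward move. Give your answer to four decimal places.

p = 0.3739

Risk-neutral probability p = (e^0.03 − 0.75)/(1.5 − 0.75) = 0.2805/0.7500 = 0.3739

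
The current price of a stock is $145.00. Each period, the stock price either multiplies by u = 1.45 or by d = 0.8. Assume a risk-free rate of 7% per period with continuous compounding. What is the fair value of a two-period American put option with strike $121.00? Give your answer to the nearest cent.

$8.27

Risk-neutral probability p = (e^0.07 − 0.8)/(1.45 − 0.8) = 0.2725/0.6500 = 0.4192
Terminal stock prices: S_uu = 304.9, S_ud = 168.2, S_dd = 92.8
Terminal payoffs (K − S): max(-183.9, 0) = 0, max(-47.2, 0) = 0, max(28.2, 0) = 28.2
Node u (S = 210.2): continuation = e^(−0.07)·[0.4192·0.0000 + 0.5808·0.0000] = 0.0000; exercise value = 0.0000 ≤ continuation, so V_u = 0.0000
Node d (S = 116): continuation = e^(−0.07)·[0.4192·0.0000 + 0.5808·28.2000] = 15.2701; exercise value = 5.0000 ≤ continuation, so V_d = 15.2701
Node 0 (S = 145): continuation = e^(−0.07)·[0.4192·0.0000 + 0.5808·15.2701] = 8.2687; exercise value = 0.0000 ≤ continuation, so V_0 = 8.2687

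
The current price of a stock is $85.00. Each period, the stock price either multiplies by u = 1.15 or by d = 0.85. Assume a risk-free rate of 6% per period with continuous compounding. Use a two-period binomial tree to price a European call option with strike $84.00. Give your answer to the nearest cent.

Risk-neutral probability p = (e^0.06 − 0.85)/(1.15 − 0.85) = 0.2118/0.3000 = 0.7061
Terminal stock prices: S_uu = 112.4, S_ud = 83.09, S_dd = 61.41
Terminal payoffs (S − K): max(28.41, 0) = 28.41, max(-0.9125, 0) = 0, max(-22.59, 0) = 0
Node u (S = 97.75): V_u = e^(−0.06)·[0.7061·28.4125 + 0.2939·0.0000] = 18.8943
Node d (S = 72.25): V_d = e^(−0.06)·[0.7061·0.0000 + 0.2939·0.0000] = 0.0000
Node 0 (S = 85): V_0 = e^(−0.06)·[0.7061·18.8943 + 0.2939·0.0000] = 12.5647

$12.56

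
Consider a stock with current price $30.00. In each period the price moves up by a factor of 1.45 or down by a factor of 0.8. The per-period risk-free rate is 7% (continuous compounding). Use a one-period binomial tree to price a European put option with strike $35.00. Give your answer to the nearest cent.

Risk-neutral probability p = (e^0.07 − 0.8)/(1.45 − 0.8) = 0.2725/0.6500 = 0.4192
Terminal stock prices: S_u = 43.5, S_d = 24
Terminal payoffs (K − S): max(-8.5, 0) = 0, max(11, 0) = 11
Node 0 (S = 30): V_0 = e^(−0.07)·[0.4192·0.0000 + 0.5808·11.0000] = 5.9564

$5.96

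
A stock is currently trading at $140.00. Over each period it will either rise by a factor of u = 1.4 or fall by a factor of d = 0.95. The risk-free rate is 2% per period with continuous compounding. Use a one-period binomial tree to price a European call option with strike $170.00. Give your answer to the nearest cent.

Risk-neutral probability p = (e^0.02 − 0.95)/(1.4 − 0.95) = 0.0702/0.4500 = 0.1560
Terminal stock prices: S_u = 196, S_d = 133
Terminal payoffs (S − K): max(26, 0) = 26, max(-37, 0) = 0
Node 0 (S = 140): V_0 = e^(−0.02)·[0.1560·26.0000 + 0.8440·0.0000] = 3.9758

$3.98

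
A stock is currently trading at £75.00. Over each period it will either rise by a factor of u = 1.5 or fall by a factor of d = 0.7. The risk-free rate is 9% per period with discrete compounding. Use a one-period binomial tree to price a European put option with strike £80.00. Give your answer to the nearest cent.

Risk-neutral probability p = (1 + 0.09 − 0.7)/(1.5 − 0.7) = 0.3900/0.8000 = 0.4875
Terminal stock prices: S_u = 112.5, S_d = 52.5
Terminal payoffs (K − S): max(-32.5, 0) = 0, max(27.5, 0) = 27.5
Node 0 (S = 75): V_0 = 1/1.09·[0.4875·0.0000 + 0.5125·27.5000] = 12.9300

£12.93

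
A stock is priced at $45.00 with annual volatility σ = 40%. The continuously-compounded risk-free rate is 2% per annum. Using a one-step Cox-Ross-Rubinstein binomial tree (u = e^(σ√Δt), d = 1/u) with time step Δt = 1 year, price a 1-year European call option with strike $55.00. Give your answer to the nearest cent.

CRR parameters: u = e^(σ√Δt) = e^(0.4·√1) = 1.4918, d = 1/u = 0.6703
Per-period rate: rΔt = 0.02·1 = 0.02, so R = e^0.02 = 1.0202
Risk-neutral probability p = (e^0.02 − 0.6703)/(1.4918 − 0.6703) = 0.3499/0.8215 = 0.4259
Terminal stock prices: S_u = 67.13, S_d = 30.16
Terminal payoffs (S − K): max(12.13, 0) = 12.13, max(-24.84, 0) = 0
Node 0 (S = 45): V_0 = e^(−0.02)·[0.4259·12.1321 + 0.5741·0.0000] = 5.0648

$5.06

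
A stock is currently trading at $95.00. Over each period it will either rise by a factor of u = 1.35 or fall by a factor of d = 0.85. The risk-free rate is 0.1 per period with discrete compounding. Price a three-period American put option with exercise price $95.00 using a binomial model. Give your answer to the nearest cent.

Risk-neutral probability p = (1 + 0.1 − 0.85)/(1.35 − 0.85) = 0.2500/0.5000 = 0.5000
Terminal stock prices: S_uuu = 233.7, S_uud = 147.2, S_udd = 92.66, S_ddd = 58.34
Terminal payoffs (K − S): max(-138.7, 0) = 0, max(-52.17, 0) = 0, max(2.339, 0) = 2.339, max(36.66, 0) = 36.66
Node uu (S = 173.1): continuation = 1/1.1·[0.5000·0.0000 + 0.5000·0.0000] = 0.0000; exercise value = 0.0000 ≤ continuation, so V_uu = 0.0000
Node ud (S = 109): continuation = 1/1.1·[0.5000·0.0000 + 0.5000·2.3394] = 1.0634; exercise value = 0.0000 ≤ continuation, so V_ud = 1.0634
Node dd (S = 68.64): continuation = 1/1.1·[0.5000·2.3394 + 0.5000·36.6581] = 17.7261; exercise value = 26.3625 > continuation, so V_dd = 26.3625 (exercise)
Node u (S = 128.2): continuation = 1/1.1·[0.5000·0.0000 + 0.5000·1.0634] = 0.4833; exercise value = 0.0000 ≤ continuation, so V_u = 0.4833
Node d (S = 80.75): continuation = 1/1.1·[0.5000·1.0634 + 0.5000·26.3625] = 12.4663; exercise value = 14.2500 > continuation, so V_d = 14.2500 (exercise)
Node 0 (S = 95): continuation = 1/1.1·[0.5000·0.4833 + 0.5000·14.2500] = 6.6970; exercise value = 0.0000 ≤ continuation, so V_0 = 6.6970

$6.70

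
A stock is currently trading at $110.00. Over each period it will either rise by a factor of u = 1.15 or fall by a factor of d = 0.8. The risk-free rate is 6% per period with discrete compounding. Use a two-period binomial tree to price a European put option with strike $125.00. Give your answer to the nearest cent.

$11.31

Risk-neutral probability p = (1 + 0.06 − 0.8)/(1.15 − 0.8) = 0.2600/0.3500 = 0.7429
Terminal stock prices: S_uu = 145.5, S_ud = 101.2, S_dd = 70.4
Terminal payoffs (K − S): max(-20.47, 0) = 0, max(23.8, 0) = 23.8, max(54.6, 0) = 54.6
Node u (S = 126.5): V_u = 1/1.06·[0.7429·0.0000 + 0.2571·23.8000] = 5.7736
Node d (S = 88): V_d = 1/1.06·[0.7429·23.8000 + 0.2571·54.6000] = 29.9245
Node 0 (S = 110): V_0 = 1/1.06·[0.7429·5.7736 + 0.2571·29.9245] = 11.3055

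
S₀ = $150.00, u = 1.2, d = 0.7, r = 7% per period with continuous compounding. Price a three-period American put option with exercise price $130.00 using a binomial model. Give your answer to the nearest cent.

$7.58

Risk-neutral probability p = (e^0.07 − 0.7)/(1.2 − 0.7) = 0.3725/0.5000 = 0.7450
Terminal stock prices: S_uuu = 259.2, S_uud = 151.2, S_udd = 88.2, S_ddd = 51.45
Terminal payoffs (K − S): max(-129.2, 0) = 0, max(-21.2, 0) = 0, max(41.8, 0) = 41.8, max(78.55, 0) = 78.55
Node uu (S = 216): continuation = e^(−0.07)·[0.7450·0.0000 + 0.2550·0.0000] = 0.0000; exercise value = 0.0000 ≤ continuation, so V_uu = 0.0000
Node ud (S = 126): continuation = e^(−0.07)·[0.7450·0.0000 + 0.2550·41.8000] = 9.9377; exercise value = 4.0000 ≤ continuation, so V_ud = 9.9377
Node dd (S = 73.5): continuation = e^(−0.07)·[0.7450·41.8000 + 0.2550·78.5500] = 47.7112; exercise value = 56.5000 > continuation, so V_dd = 56.5000 (exercise)
Node u (S = 180): continuation = e^(−0.07)·[0.7450·0.0000 + 0.2550·9.9377] = 2.3627; exercise value = 0.0000 ≤ continuation, so V_u = 2.3627
Node d (S = 105): continuation = e^(−0.07)·[0.7450·9.9377 + 0.2550·56.5000] = 20.3358; exercise value = 25.0000 > continuation, so V_d = 25.0000 (exercise)
Node 0 (S = 150): continuation = e^(−0.07)·[0.7450·2.3627 + 0.2550·25.0000] = 7.5848; exercise value = 0.0000 ≤ continuation, so V_0 = 7.5848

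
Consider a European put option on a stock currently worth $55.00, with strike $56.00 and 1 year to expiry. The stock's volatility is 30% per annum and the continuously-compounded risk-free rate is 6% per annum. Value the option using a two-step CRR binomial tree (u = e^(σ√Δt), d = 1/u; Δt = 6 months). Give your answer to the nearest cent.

CRR parameters: u = e^(σ√Δt) = e^(0.3·√0.5) = 1.2363, d = 1/u = 0.8089
Per-period rate: rΔt = 0.06·0.5 = 0.03, so R = e^0.03 = 1.0305
Risk-neutral probability p = (e^0.03 − 0.8089)/(1.2363 − 0.8089) = 0.2216/0.4275 = 0.5184
Terminal stock prices: S_uu = 84.07, S_ud = 55, S_dd = 35.98
Terminal payoffs (K − S): max(-28.07, 0) = 0, max(1, 0) = 1, max(20.02, 0) = 20.02
Node u (S = 68): V_u = e^(−0.03)·[0.5184·0.0000 + 0.4816·1.0000] = 0.4674
Node d (S = 44.49): V_d = e^(−0.03)·[0.5184·1.0000 + 0.4816·20.0162] = 9.8578
Node 0 (S = 55): V_0 = e^(−0.03)·[0.5184·0.4674 + 0.4816·9.8578] = 4.8422

$4.84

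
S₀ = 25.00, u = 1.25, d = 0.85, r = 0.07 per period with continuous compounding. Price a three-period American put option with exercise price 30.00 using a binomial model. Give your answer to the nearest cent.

5.00

Risk-neutral probability p = (e^0.07 − 0.85)/(1.25 − 0.85) = 0.2225/0.4000 = 0.5563
Terminal stock prices: S_uuu = 48.83, S_uud = 33.2, S_udd = 22.58, S_ddd = 15.35
Terminal payoffs (K − S): max(-18.83, 0) = 0, max(-3.203, 0) = 0, max(7.422, 0) = 7.422, max(14.65, 0) = 14.65
Node uu (S = 39.06): continuation = e^(−0.07)·[0.5563·0.0000 + 0.4437·0.0000] = 0.0000; exercise value = 0.0000 ≤ continuation, so V_uu = 0.0000
Node ud (S = 26.56): continuation = e^(−0.07)·[0.5563·0.0000 + 0.4437·7.4219] = 3.0707; exercise value = 3.4375 > continuation, so V_ud = 3.4375 (exercise)
Node dd (S = 18.06): continuation = e^(−0.07)·[0.5563·7.4219 + 0.4437·14.6469] = 9.9093; exercise value = 11.9375 > continuation, so V_dd = 11.9375 (exercise)
Node u (S = 31.25): continuation = e^(−0.07)·[0.5563·0.0000 + 0.4437·3.4375] = 1.4222; exercise value = 0.0000 ≤ continuation, so V_u = 1.4222
Node d (S = 21.25): continuation = e^(−0.07)·[0.5563·3.4375 + 0.4437·11.9375] = 6.7218; exercise value = 8.7500 > continuation, so V_d = 8.7500 (exercise)
Node 0 (S = 25): continuation = e^(−0.07)·[0.5563·1.4222 + 0.4437·8.7500] = 4.3578; exercise value = 5.0000 > continuation, so V_0 = 5.0000 (exercise)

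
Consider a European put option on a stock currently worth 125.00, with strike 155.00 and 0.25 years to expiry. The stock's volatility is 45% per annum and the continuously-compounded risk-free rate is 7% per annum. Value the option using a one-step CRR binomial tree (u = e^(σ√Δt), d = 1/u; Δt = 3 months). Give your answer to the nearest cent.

28.04

CRR parameters: u = e^(σ√Δt) = e^(0.45·√0.25) = 1.2523, d = 1/u = 0.7985
Per-period rate: rΔt = 0.07·0.25 = 0.0175, so R = e^0.0175 = 1.0177
Risk-neutral probability p = (e^0.0175 − 0.7985)/(1.2523 − 0.7985) = 0.2191/0.4538 = 0.4829
Terminal stock prices: S_u = 156.5, S_d = 99.81
Terminal payoffs (K − S): max(-1.54, 0) = 0, max(55.19, 0) = 55.19
Node 0 (S = 125): V_0 = e^(−0.0175)·[0.4829·0.0000 + 0.5171·55.1855] = 28.0420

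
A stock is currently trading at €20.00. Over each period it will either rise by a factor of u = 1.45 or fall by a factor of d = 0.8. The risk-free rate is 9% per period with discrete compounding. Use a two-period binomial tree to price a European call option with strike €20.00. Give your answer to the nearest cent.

€5.03

Risk-neutral probability p = (1 + 0.09 − 0.8)/(1.45 − 0.8) = 0.2900/0.6500 = 0.4462
Terminal stock prices: S_uu = 42.05, S_ud = 23.2, S_dd = 12.8
Terminal payoffs (S − K): max(22.05, 0) = 22.05, max(3.2, 0) = 3.2, max(-7.2, 0) = 0
Node u (S = 29): V_u = 1/1.09·[0.4462·22.0500 + 0.5538·3.2000] = 10.6514
Node d (S = 16): V_d = 1/1.09·[0.4462·3.2000 + 0.5538·0.0000] = 1.3098
Node 0 (S = 20): V_0 = 1/1.09·[0.4462·10.6514 + 0.5538·1.3098] = 5.0253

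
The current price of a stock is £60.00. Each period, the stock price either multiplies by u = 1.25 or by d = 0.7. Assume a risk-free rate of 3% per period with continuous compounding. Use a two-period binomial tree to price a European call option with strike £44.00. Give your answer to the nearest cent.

Risk-neutral probability p = (e^0.03 − 0.7)/(1.25 − 0.7) = 0.3305/0.5500 = 0.6008
Terminal stock prices: S_uu = 93.75, S_ud = 52.5, S_dd = 29.4
Terminal payoffs (S − K): max(49.75, 0) = 49.75, max(8.5, 0) = 8.5, max(-14.6, 0) = 0
Node u (S = 75): V_u = e^(−0.03)·[0.6008·49.7500 + 0.3992·8.5000] = 32.3004
Node d (S = 42): V_d = e^(−0.03)·[0.6008·8.5000 + 0.3992·0.0000] = 4.9561
Node 0 (S = 60): V_0 = e^(−0.03)·[0.6008·32.3004 + 0.3992·4.9561] = 20.7532

£20.75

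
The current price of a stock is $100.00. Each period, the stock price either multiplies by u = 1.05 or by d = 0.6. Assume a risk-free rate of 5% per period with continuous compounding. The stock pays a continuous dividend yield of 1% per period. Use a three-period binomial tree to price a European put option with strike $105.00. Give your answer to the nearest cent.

$2.04

Per-period risk-free factor R = e^0.05 = 1.0513; dividend-adjusted growth = e^(0.05−0.01) = 1.0408.
Risk-neutral probability p = (1.0408 − 0.6)/(1.05 − 0.6) = 0.4408/0.4500 = 0.9796
Terminal stock prices: S_uuu = 115.8, S_uud = 66.15, S_udd = 37.8, S_ddd = 21.6
Terminal payoffs (K − S): max(-10.76, 0) = 0, max(38.85, 0) = 38.85, max(67.2, 0) = 67.2, max(83.4, 0) = 83.4
Node uu (S = 110.2): V_uu = e^(−0.05)·[0.9796·0.0000 + 0.0204·38.8500] = 0.7546
Node ud (S = 63): V_ud = e^(−0.05)·[0.9796·38.8500 + 0.0204·67.2000] = 37.5060
Node dd (S = 36): V_dd = e^(−0.05)·[0.9796·67.2000 + 0.0204·83.4000] = 64.2373
Node u (S = 105): V_u = e^(−0.05)·[0.9796·0.7546 + 0.0204·37.5060] = 1.4317
Node d (S = 60): V_d = e^(−0.05)·[0.9796·37.5060 + 0.0204·64.2373] = 36.1960
Node 0 (S = 100): V_0 = e^(−0.05)·[0.9796·1.4317 + 0.0204·36.1960] = 2.0372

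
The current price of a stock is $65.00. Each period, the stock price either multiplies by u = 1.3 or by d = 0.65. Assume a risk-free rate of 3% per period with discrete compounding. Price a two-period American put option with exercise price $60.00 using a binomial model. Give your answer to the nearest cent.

Risk-neutral probability p = (1 + 0.03 − 0.65)/(1.3 − 0.65) = 0.3800/0.6500 = 0.5846
Terminal stock prices: S_uu = 109.9, S_ud = 54.93, S_dd = 27.46
Terminal payoffs (K − S): max(-49.85, 0) = 0, max(5.075, 0) = 5.075, max(32.54, 0) = 32.54
Node u (S = 84.5): continuation = 1/1.03·[0.5846·0.0000 + 0.4154·5.0750] = 2.0467; exercise value = 0.0000 ≤ continuation, so V_u = 2.0467
Node d (S = 42.25): continuation = 1/1.03·[0.5846·5.0750 + 0.4154·32.5375] = 16.0024; exercise value = 17.7500 > continuation, so V_d = 17.7500 (exercise)
Node 0 (S = 65): continuation = 1/1.03·[0.5846·2.0467 + 0.4154·17.7500] = 8.3200; exercise value = 0.0000 ≤ continuation, so V_0 = 8.3200

$8.32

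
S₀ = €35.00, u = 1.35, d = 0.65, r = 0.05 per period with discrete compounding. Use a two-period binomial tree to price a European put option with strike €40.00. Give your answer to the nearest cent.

Risk-neutral probability p = (1 + 0.05 − 0.65)/(1.35 − 0.65) = 0.4000/0.7000 = 0.5714
Terminal stock prices: S_uu = 63.79, S_ud = 30.71, S_dd = 14.79
Terminal payoffs (K − S): max(-23.79, 0) = 0, max(9.287, 0) = 9.287, max(25.21, 0) = 25.21
Node u (S = 47.25): V_u = 1/1.05·[0.5714·0.0000 + 0.4286·9.2875] = 3.7908
Node d (S = 22.75): V_d = 1/1.05·[0.5714·9.2875 + 0.4286·25.2125] = 15.3452
Node 0 (S = 35): V_0 = 1/1.05·[0.5714·3.7908 + 0.4286·15.3452] = 8.3264

€8.33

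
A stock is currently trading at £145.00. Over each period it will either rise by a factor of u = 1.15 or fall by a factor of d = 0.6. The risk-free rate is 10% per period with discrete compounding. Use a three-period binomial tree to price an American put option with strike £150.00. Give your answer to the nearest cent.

£10.59

Risk-neutral probability p = (1 + 0.1 − 0.6)/(1.15 − 0.6) = 0.5000/0.5500 = 0.9091
Terminal stock prices: S_uuu = 220.5, S_uud = 115.1, S_udd = 60.03, S_ddd = 31.32
Terminal payoffs (K − S): max(-70.53, 0) = 0, max(34.94, 0) = 34.94, max(89.97, 0) = 89.97, max(118.7, 0) = 118.7
Node uu (S = 191.8): continuation = 1/1.1·[0.9091·0.0000 + 0.0909·34.9425] = 2.8878; exercise value = 0.0000 ≤ continuation, so V_uu = 2.8878
Node ud (S = 100): continuation = 1/1.1·[0.9091·34.9425 + 0.0909·89.9700] = 36.3136; exercise value = 49.9500 > continuation, so V_ud = 49.9500 (exercise)
Node dd (S = 52.2): continuation = 1/1.1·[0.9091·89.9700 + 0.0909·118.6800] = 84.1636; exercise value = 97.8000 > continuation, so V_dd = 97.8000 (exercise)
Node u (S = 166.8): continuation = 1/1.1·[0.9091·2.8878 + 0.0909·49.9500] = 6.5147; exercise value = 0.0000 ≤ continuation, so V_u = 6.5147
Node d (S = 87): continuation = 1/1.1·[0.9091·49.9500 + 0.0909·97.8000] = 49.3636; exercise value = 63.0000 > continuation, so V_d = 63.0000 (exercise)
Node 0 (S = 145): continuation = 1/1.1·[0.9091·6.5147 + 0.0909·63.0000] = 10.5907; exercise value = 5.0000 ≤ continuation, so V_0 = 10.5907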